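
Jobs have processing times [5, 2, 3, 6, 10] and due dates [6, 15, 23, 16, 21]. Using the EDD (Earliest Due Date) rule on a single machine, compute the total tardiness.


Sort by due date (EDD order): [(5, 6), (2, 15), (6, 16), (10, 21), (3, 23)]
Compute completion times and tardiness:
  Job 1: p=5, d=6, C=5, tardiness=max(0,5-6)=0
  Job 2: p=2, d=15, C=7, tardiness=max(0,7-15)=0
  Job 3: p=6, d=16, C=13, tardiness=max(0,13-16)=0
  Job 4: p=10, d=21, C=23, tardiness=max(0,23-21)=2
  Job 5: p=3, d=23, C=26, tardiness=max(0,26-23)=3
Total tardiness = 5

5


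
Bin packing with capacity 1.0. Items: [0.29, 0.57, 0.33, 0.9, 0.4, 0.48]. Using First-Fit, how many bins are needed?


Place items sequentially using First-Fit:
  Item 0.29 -> new Bin 1
  Item 0.57 -> Bin 1 (now 0.86)
  Item 0.33 -> new Bin 2
  Item 0.9 -> new Bin 3
  Item 0.4 -> Bin 2 (now 0.73)
  Item 0.48 -> new Bin 4
Total bins used = 4

4


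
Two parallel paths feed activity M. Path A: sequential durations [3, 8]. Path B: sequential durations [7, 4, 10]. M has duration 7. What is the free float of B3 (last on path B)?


ES(B3) = sum of predecessors on chain B = 11
EF(B3) = ES + duration = 11 + 10 = 21
Successor of B3 is M. ES(M) = max(sum(A), sum(B)) = max(11, 21) = 21
Free float = ES(successor) - EF(current) = 21 - 21 = 0

0


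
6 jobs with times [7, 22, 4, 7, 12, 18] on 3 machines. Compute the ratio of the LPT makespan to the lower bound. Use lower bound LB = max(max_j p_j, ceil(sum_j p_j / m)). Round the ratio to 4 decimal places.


LPT order: [22, 18, 12, 7, 7, 4]
Machine loads after assignment: [22, 25, 23]
LPT makespan = 25
Lower bound = max(max_job, ceil(total/3)) = max(22, 24) = 24
Ratio = 25 / 24 = 1.0417

1.0417


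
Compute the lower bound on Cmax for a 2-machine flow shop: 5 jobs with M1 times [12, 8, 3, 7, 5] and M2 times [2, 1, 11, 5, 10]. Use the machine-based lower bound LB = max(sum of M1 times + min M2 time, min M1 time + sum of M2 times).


LB1 = sum(M1 times) + min(M2 times) = 35 + 1 = 36
LB2 = min(M1 times) + sum(M2 times) = 3 + 29 = 32
Lower bound = max(LB1, LB2) = max(36, 32) = 36

36


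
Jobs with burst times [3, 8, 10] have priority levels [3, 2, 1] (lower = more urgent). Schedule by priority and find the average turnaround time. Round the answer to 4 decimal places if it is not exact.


Sort by priority (ascending = highest first):
Order: [(1, 10), (2, 8), (3, 3)]
Completion times:
  Priority 1, burst=10, C=10
  Priority 2, burst=8, C=18
  Priority 3, burst=3, C=21
Average turnaround = 49/3 = 16.3333

16.3333


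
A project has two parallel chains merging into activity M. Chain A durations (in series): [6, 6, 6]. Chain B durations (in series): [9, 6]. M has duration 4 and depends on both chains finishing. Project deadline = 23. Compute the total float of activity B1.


Forward pass: ES(B1) = sum of predecessors on chain B = 0
EF = ES + duration = 0 + 9 = 9
Backward pass: LF(M) = deadline = 23; LS(M) = 23 - 4 = 19
LF(B1) = LS(M) - sum(successors on chain B) = 19 - 6 = 13
LS = LF - duration = 13 - 9 = 4
Total float = LS - ES = 4 - 0 = 4

4


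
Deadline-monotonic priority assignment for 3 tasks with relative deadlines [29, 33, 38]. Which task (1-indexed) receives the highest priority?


Sort tasks by relative deadline (ascending):
  Task 1: deadline = 29
  Task 2: deadline = 33
  Task 3: deadline = 38
Priority order (highest first): [1, 2, 3]
Highest priority task = 1

1


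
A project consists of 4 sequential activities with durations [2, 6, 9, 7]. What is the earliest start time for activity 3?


Activity 3 starts after activities 1 through 2 complete.
Predecessor durations: [2, 6]
ES = 2 + 6 = 8

8


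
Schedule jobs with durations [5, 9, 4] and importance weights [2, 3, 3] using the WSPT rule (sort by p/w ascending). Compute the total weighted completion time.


Compute p/w ratios and sort ascending (WSPT): [(4, 3), (5, 2), (9, 3)]
Compute weighted completion times:
  Job (p=4,w=3): C=4, w*C=3*4=12
  Job (p=5,w=2): C=9, w*C=2*9=18
  Job (p=9,w=3): C=18, w*C=3*18=54
Total weighted completion time = 84

84


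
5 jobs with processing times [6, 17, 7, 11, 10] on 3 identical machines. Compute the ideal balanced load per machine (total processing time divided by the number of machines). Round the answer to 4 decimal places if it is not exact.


Total processing time = 6 + 17 + 7 + 11 + 10 = 51
Number of machines = 3
Ideal balanced load = 51 / 3 = 17.0

17.0


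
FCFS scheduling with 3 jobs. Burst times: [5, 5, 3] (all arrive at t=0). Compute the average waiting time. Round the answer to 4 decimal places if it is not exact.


FCFS order (as given): [5, 5, 3]
Waiting times:
  Job 1: wait = 0
  Job 2: wait = 5
  Job 3: wait = 10
Sum of waiting times = 15
Average waiting time = 15/3 = 5.0

5.0


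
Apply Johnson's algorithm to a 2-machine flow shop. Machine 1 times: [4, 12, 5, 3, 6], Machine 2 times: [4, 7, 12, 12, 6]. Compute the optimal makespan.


Apply Johnson's rule:
  Group 1 (a <= b): [(4, 3, 12), (1, 4, 4), (3, 5, 12), (5, 6, 6)]
  Group 2 (a > b): [(2, 12, 7)]
Optimal job order: [4, 1, 3, 5, 2]
Schedule:
  Job 4: M1 done at 3, M2 done at 15
  Job 1: M1 done at 7, M2 done at 19
  Job 3: M1 done at 12, M2 done at 31
  Job 5: M1 done at 18, M2 done at 37
  Job 2: M1 done at 30, M2 done at 44
Makespan = 44

44


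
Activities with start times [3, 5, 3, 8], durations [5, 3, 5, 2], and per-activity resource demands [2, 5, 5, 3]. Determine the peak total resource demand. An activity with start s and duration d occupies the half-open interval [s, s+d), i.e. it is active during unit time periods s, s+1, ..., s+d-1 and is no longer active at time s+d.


Each activity i is active on [start_i, start_i + duration_i).
Compute total resource usage per time slot:
  t=0: active resources = [], total = 0
  t=1: active resources = [], total = 0
  t=2: active resources = [], total = 0
  t=3: active resources = [2, 5], total = 7
  t=4: active resources = [2, 5], total = 7
  t=5: active resources = [2, 5, 5], total = 12
  t=6: active resources = [2, 5, 5], total = 12
  t=7: active resources = [2, 5, 5], total = 12
  t=8: active resources = [3], total = 3
  t=9: active resources = [3], total = 3
Peak resource demand = 12

12


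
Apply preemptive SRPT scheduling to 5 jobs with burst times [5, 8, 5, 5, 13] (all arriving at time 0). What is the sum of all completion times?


Since all jobs arrive at t=0, SRPT equals SPT ordering.
SPT order: [5, 5, 5, 8, 13]
Completion times:
  Job 1: p=5, C=5
  Job 2: p=5, C=10
  Job 3: p=5, C=15
  Job 4: p=8, C=23
  Job 5: p=13, C=36
Total completion time = 5 + 10 + 15 + 23 + 36 = 89

89


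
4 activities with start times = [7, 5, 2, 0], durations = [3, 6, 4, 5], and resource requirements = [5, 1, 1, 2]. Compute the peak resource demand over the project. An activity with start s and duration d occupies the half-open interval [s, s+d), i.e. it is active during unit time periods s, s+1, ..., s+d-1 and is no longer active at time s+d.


Each activity i is active on [start_i, start_i + duration_i).
Compute total resource usage per time slot:
  t=0: active resources = [2], total = 2
  t=1: active resources = [2], total = 2
  t=2: active resources = [1, 2], total = 3
  t=3: active resources = [1, 2], total = 3
  t=4: active resources = [1, 2], total = 3
  t=5: active resources = [1, 1], total = 2
  t=6: active resources = [1], total = 1
  t=7: active resources = [5, 1], total = 6
  t=8: active resources = [5, 1], total = 6
  t=9: active resources = [5, 1], total = 6
  t=10: active resources = [1], total = 1
Peak resource demand = 6

6


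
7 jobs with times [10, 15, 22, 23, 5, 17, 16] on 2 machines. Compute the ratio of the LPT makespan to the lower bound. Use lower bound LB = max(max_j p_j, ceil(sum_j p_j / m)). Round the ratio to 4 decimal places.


LPT order: [23, 22, 17, 16, 15, 10, 5]
Machine loads after assignment: [54, 54]
LPT makespan = 54
Lower bound = max(max_job, ceil(total/2)) = max(23, 54) = 54
Ratio = 54 / 54 = 1.0

1.0


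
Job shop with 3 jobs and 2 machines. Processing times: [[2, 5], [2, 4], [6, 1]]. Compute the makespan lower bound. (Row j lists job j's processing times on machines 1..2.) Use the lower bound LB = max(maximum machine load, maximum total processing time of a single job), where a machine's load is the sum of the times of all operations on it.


Machine loads:
  Machine 1: 2 + 2 + 6 = 10
  Machine 2: 5 + 4 + 1 = 10
Max machine load = 10
Job totals:
  Job 1: 7
  Job 2: 6
  Job 3: 7
Max job total = 7
Lower bound = max(10, 7) = 10

10


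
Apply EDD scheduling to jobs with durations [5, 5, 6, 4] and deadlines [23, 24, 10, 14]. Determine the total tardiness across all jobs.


Sort by due date (EDD order): [(6, 10), (4, 14), (5, 23), (5, 24)]
Compute completion times and tardiness:
  Job 1: p=6, d=10, C=6, tardiness=max(0,6-10)=0
  Job 2: p=4, d=14, C=10, tardiness=max(0,10-14)=0
  Job 3: p=5, d=23, C=15, tardiness=max(0,15-23)=0
  Job 4: p=5, d=24, C=20, tardiness=max(0,20-24)=0
Total tardiness = 0

0


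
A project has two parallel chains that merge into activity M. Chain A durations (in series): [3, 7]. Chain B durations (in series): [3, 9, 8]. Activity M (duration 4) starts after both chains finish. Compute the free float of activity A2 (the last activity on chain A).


ES(A2) = sum of predecessors on chain A = 3
EF(A2) = ES + duration = 3 + 7 = 10
Successor of A2 is M. ES(M) = max(sum(A), sum(B)) = max(10, 20) = 20
Free float = ES(successor) - EF(current) = 20 - 10 = 10

10


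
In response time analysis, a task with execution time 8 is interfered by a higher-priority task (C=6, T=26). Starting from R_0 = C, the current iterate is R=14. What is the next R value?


R_next = C + ceil(R_prev / T_hp) * C_hp
ceil(14 / 26) = ceil(0.5385) = 1
Interference = 1 * 6 = 6
R_next = 8 + 6 = 14
R_next = R_prev, so the iteration has converged (response time = 14).

14


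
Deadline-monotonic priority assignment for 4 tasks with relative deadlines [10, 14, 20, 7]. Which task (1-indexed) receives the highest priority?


Sort tasks by relative deadline (ascending):
  Task 4: deadline = 7
  Task 1: deadline = 10
  Task 2: deadline = 14
  Task 3: deadline = 20
Priority order (highest first): [4, 1, 2, 3]
Highest priority task = 4

4


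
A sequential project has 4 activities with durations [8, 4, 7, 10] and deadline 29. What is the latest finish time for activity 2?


LF(activity 2) = deadline - sum of successor durations
Successors: activities 3 through 4 with durations [7, 10]
Sum of successor durations = 17
LF = 29 - 17 = 12

12


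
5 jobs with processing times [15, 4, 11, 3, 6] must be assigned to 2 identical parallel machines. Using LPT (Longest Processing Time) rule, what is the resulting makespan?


Sort jobs in decreasing order (LPT): [15, 11, 6, 4, 3]
Assign each job to the least loaded machine:
  Machine 1: jobs [15, 4], load = 19
  Machine 2: jobs [11, 6, 3], load = 20
Makespan = max load = 20

20


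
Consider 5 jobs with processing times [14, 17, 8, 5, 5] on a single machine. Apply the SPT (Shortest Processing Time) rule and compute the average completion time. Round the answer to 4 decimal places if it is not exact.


Sort jobs by processing time (SPT order): [5, 5, 8, 14, 17]
Compute completion times sequentially:
  Job 1: processing = 5, completes at 5
  Job 2: processing = 5, completes at 10
  Job 3: processing = 8, completes at 18
  Job 4: processing = 14, completes at 32
  Job 5: processing = 17, completes at 49
Sum of completion times = 114
Average completion time = 114/5 = 22.8

22.8


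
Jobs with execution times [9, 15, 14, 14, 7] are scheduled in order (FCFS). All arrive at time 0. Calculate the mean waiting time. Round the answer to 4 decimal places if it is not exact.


FCFS order (as given): [9, 15, 14, 14, 7]
Waiting times:
  Job 1: wait = 0
  Job 2: wait = 9
  Job 3: wait = 24
  Job 4: wait = 38
  Job 5: wait = 52
Sum of waiting times = 123
Average waiting time = 123/5 = 24.6

24.6


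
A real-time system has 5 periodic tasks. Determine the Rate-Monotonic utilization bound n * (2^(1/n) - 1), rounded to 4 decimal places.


Compute 2^(1/5) = 1.1486983550
Subtract 1: 1.1486983550 - 1 = 0.1486983550
Multiply by n: 5 * 0.1486983550 = 0.7434917750
Round to 4 dp: 0.7435

0.7435


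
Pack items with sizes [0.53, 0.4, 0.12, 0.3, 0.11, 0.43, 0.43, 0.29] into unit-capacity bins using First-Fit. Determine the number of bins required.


Place items sequentially using First-Fit:
  Item 0.53 -> new Bin 1
  Item 0.4 -> Bin 1 (now 0.93)
  Item 0.12 -> new Bin 2
  Item 0.3 -> Bin 2 (now 0.42)
  Item 0.11 -> Bin 2 (now 0.53)
  Item 0.43 -> Bin 2 (now 0.96)
  Item 0.43 -> new Bin 3
  Item 0.29 -> Bin 3 (now 0.72)
Total bins used = 3

3


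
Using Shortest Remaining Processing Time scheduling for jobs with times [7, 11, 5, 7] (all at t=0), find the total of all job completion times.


Since all jobs arrive at t=0, SRPT equals SPT ordering.
SPT order: [5, 7, 7, 11]
Completion times:
  Job 1: p=5, C=5
  Job 2: p=7, C=12
  Job 3: p=7, C=19
  Job 4: p=11, C=30
Total completion time = 5 + 12 + 19 + 30 = 66

66


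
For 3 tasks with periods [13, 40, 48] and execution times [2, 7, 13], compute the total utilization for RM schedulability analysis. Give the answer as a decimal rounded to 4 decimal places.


Compute individual utilizations (exact fractions):
  Task 1: C/T = 2/13 (approx. 0.1538)
  Task 2: C/T = 7/40 (approx. 0.175)
  Task 3: C/T = 13/48 (approx. 0.2708)
Total utilization U = 2/13 + 7/40 + 13/48 = 1871/3120
Rounded to 4 decimal places: U = 0.5997
RM (Liu & Layland) bound for 3 tasks = 0.779763; compare with U = 1871/3120 (approx. 0.599679)
U <= bound, so schedulable by RM sufficient condition.

0.5997


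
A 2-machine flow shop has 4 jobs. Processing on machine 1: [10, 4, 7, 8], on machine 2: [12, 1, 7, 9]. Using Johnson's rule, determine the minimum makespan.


Apply Johnson's rule:
  Group 1 (a <= b): [(3, 7, 7), (4, 8, 9), (1, 10, 12)]
  Group 2 (a > b): [(2, 4, 1)]
Optimal job order: [3, 4, 1, 2]
Schedule:
  Job 3: M1 done at 7, M2 done at 14
  Job 4: M1 done at 15, M2 done at 24
  Job 1: M1 done at 25, M2 done at 37
  Job 2: M1 done at 29, M2 done at 38
Makespan = 38

38


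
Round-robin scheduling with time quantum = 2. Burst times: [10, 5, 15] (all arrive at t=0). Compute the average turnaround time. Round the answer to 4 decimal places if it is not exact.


Time quantum = 2
Execution trace:
  J1 runs 2 units, time = 2
  J2 runs 2 units, time = 4
  J3 runs 2 units, time = 6
  J1 runs 2 units, time = 8
  J2 runs 2 units, time = 10
  J3 runs 2 units, time = 12
  J1 runs 2 units, time = 14
  J2 runs 1 units, time = 15
  J3 runs 2 units, time = 17
  J1 runs 2 units, time = 19
  J3 runs 2 units, time = 21
  J1 runs 2 units, time = 23
  J3 runs 2 units, time = 25
  J3 runs 2 units, time = 27
  J3 runs 2 units, time = 29
  J3 runs 1 units, time = 30
Finish times: [23, 15, 30]
Average turnaround = 68/3 = 22.6667

22.6667


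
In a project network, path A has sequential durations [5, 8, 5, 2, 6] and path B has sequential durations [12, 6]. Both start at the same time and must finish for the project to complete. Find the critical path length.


Path A total = 5 + 8 + 5 + 2 + 6 = 26
Path B total = 12 + 6 = 18
Critical path = longest path = max(26, 18) = 26

26


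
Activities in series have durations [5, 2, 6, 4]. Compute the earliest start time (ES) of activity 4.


Activity 4 starts after activities 1 through 3 complete.
Predecessor durations: [5, 2, 6]
ES = 5 + 2 + 6 = 13

13


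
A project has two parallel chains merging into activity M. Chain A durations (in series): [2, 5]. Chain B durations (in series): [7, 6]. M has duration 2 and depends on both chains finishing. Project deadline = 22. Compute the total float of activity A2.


Forward pass: ES(A2) = sum of predecessors on chain A = 2
EF = ES + duration = 2 + 5 = 7
Backward pass: LF(M) = deadline = 22; LS(M) = 22 - 2 = 20
LF(A2) = LS(M) - sum(successors on chain A) = 20 - 0 = 20
LS = LF - duration = 20 - 5 = 15
Total float = LS - ES = 15 - 2 = 13

13


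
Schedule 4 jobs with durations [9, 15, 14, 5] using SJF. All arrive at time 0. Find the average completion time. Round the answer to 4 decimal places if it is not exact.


SJF order (ascending): [5, 9, 14, 15]
Completion times:
  Job 1: burst=5, C=5
  Job 2: burst=9, C=14
  Job 3: burst=14, C=28
  Job 4: burst=15, C=43
Average completion = 90/4 = 22.5

22.5


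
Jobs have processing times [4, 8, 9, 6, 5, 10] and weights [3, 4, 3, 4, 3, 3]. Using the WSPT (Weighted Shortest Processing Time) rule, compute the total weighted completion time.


Compute p/w ratios and sort ascending (WSPT): [(4, 3), (6, 4), (5, 3), (8, 4), (9, 3), (10, 3)]
Compute weighted completion times:
  Job (p=4,w=3): C=4, w*C=3*4=12
  Job (p=6,w=4): C=10, w*C=4*10=40
  Job (p=5,w=3): C=15, w*C=3*15=45
  Job (p=8,w=4): C=23, w*C=4*23=92
  Job (p=9,w=3): C=32, w*C=3*32=96
  Job (p=10,w=3): C=42, w*C=3*42=126
Total weighted completion time = 411

411


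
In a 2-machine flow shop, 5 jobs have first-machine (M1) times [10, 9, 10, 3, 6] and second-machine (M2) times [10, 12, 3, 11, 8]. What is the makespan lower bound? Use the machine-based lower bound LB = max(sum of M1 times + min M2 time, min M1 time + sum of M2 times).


LB1 = sum(M1 times) + min(M2 times) = 38 + 3 = 41
LB2 = min(M1 times) + sum(M2 times) = 3 + 44 = 47
Lower bound = max(LB1, LB2) = max(41, 47) = 47

47


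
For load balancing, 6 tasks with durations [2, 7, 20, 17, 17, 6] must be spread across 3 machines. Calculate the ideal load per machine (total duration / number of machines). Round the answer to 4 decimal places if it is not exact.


Total processing time = 2 + 7 + 20 + 17 + 17 + 6 = 69
Number of machines = 3
Ideal balanced load = 69 / 3 = 23.0

23.0


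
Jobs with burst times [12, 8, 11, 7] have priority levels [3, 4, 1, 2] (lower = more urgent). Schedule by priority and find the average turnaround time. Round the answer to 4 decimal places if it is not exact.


Sort by priority (ascending = highest first):
Order: [(1, 11), (2, 7), (3, 12), (4, 8)]
Completion times:
  Priority 1, burst=11, C=11
  Priority 2, burst=7, C=18
  Priority 3, burst=12, C=30
  Priority 4, burst=8, C=38
Average turnaround = 97/4 = 24.25

24.25


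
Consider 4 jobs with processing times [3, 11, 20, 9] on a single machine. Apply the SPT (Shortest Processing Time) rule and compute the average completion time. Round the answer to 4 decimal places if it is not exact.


Sort jobs by processing time (SPT order): [3, 9, 11, 20]
Compute completion times sequentially:
  Job 1: processing = 3, completes at 3
  Job 2: processing = 9, completes at 12
  Job 3: processing = 11, completes at 23
  Job 4: processing = 20, completes at 43
Sum of completion times = 81
Average completion time = 81/4 = 20.25

20.25


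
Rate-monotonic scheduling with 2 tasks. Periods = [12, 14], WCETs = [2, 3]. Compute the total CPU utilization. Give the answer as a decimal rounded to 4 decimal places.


Compute individual utilizations (exact fractions):
  Task 1: C/T = 2/12 = 1/6 (approx. 0.1667)
  Task 2: C/T = 3/14 (approx. 0.2143)
Total utilization U = 1/6 + 3/14 = 8/21
Rounded to 4 decimal places: U = 0.3810
RM (Liu & Layland) bound for 2 tasks = 0.828427; compare with U = 8/21 (approx. 0.380952)
U <= bound, so schedulable by RM sufficient condition.

0.3810


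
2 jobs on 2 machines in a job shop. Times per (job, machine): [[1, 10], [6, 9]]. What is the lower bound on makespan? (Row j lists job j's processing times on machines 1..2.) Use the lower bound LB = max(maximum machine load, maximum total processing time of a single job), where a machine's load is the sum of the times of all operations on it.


Machine loads:
  Machine 1: 1 + 6 = 7
  Machine 2: 10 + 9 = 19
Max machine load = 19
Job totals:
  Job 1: 11
  Job 2: 15
Max job total = 15
Lower bound = max(19, 15) = 19

19


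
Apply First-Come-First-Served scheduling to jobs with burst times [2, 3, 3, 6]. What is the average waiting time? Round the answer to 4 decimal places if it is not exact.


FCFS order (as given): [2, 3, 3, 6]
Waiting times:
  Job 1: wait = 0
  Job 2: wait = 2
  Job 3: wait = 5
  Job 4: wait = 8
Sum of waiting times = 15
Average waiting time = 15/4 = 3.75

3.75


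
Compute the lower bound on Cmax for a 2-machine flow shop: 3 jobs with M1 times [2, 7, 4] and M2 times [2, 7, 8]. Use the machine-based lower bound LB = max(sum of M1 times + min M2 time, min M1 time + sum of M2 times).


LB1 = sum(M1 times) + min(M2 times) = 13 + 2 = 15
LB2 = min(M1 times) + sum(M2 times) = 2 + 17 = 19
Lower bound = max(LB1, LB2) = max(15, 19) = 19

19


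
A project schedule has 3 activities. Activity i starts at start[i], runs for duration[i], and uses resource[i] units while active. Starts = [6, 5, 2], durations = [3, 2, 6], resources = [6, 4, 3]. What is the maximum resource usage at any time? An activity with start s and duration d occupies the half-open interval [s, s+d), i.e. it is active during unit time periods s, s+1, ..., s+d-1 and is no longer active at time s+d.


Each activity i is active on [start_i, start_i + duration_i).
Compute total resource usage per time slot:
  t=0: active resources = [], total = 0
  t=1: active resources = [], total = 0
  t=2: active resources = [3], total = 3
  t=3: active resources = [3], total = 3
  t=4: active resources = [3], total = 3
  t=5: active resources = [4, 3], total = 7
  t=6: active resources = [6, 4, 3], total = 13
  t=7: active resources = [6, 3], total = 9
  t=8: active resources = [6], total = 6
Peak resource demand = 13

13


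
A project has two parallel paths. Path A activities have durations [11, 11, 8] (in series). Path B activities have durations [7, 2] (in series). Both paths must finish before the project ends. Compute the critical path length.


Path A total = 11 + 11 + 8 = 30
Path B total = 7 + 2 = 9
Critical path = longest path = max(30, 9) = 30

30


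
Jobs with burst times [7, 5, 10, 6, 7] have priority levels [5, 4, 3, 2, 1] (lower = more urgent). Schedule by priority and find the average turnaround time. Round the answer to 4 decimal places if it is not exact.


Sort by priority (ascending = highest first):
Order: [(1, 7), (2, 6), (3, 10), (4, 5), (5, 7)]
Completion times:
  Priority 1, burst=7, C=7
  Priority 2, burst=6, C=13
  Priority 3, burst=10, C=23
  Priority 4, burst=5, C=28
  Priority 5, burst=7, C=35
Average turnaround = 106/5 = 21.2

21.2


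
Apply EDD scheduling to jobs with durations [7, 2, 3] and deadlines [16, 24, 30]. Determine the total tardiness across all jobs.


Sort by due date (EDD order): [(7, 16), (2, 24), (3, 30)]
Compute completion times and tardiness:
  Job 1: p=7, d=16, C=7, tardiness=max(0,7-16)=0
  Job 2: p=2, d=24, C=9, tardiness=max(0,9-24)=0
  Job 3: p=3, d=30, C=12, tardiness=max(0,12-30)=0
Total tardiness = 0

0


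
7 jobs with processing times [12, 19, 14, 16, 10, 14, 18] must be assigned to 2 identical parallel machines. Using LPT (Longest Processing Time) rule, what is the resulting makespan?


Sort jobs in decreasing order (LPT): [19, 18, 16, 14, 14, 12, 10]
Assign each job to the least loaded machine:
  Machine 1: jobs [19, 14, 14], load = 47
  Machine 2: jobs [18, 16, 12, 10], load = 56
Makespan = max load = 56

56


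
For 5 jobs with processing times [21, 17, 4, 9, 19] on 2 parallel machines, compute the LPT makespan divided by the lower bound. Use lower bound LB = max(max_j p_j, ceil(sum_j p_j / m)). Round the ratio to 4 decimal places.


LPT order: [21, 19, 17, 9, 4]
Machine loads after assignment: [34, 36]
LPT makespan = 36
Lower bound = max(max_job, ceil(total/2)) = max(21, 35) = 35
Ratio = 36 / 35 = 1.0286

1.0286


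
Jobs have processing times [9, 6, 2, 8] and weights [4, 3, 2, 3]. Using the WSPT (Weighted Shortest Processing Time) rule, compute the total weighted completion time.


Compute p/w ratios and sort ascending (WSPT): [(2, 2), (6, 3), (9, 4), (8, 3)]
Compute weighted completion times:
  Job (p=2,w=2): C=2, w*C=2*2=4
  Job (p=6,w=3): C=8, w*C=3*8=24
  Job (p=9,w=4): C=17, w*C=4*17=68
  Job (p=8,w=3): C=25, w*C=3*25=75
Total weighted completion time = 171

171


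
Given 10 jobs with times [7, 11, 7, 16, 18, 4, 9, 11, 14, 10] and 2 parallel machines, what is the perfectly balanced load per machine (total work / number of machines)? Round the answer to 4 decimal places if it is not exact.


Total processing time = 7 + 11 + 7 + 16 + 18 + 4 + 9 + 11 + 14 + 10 = 107
Number of machines = 2
Ideal balanced load = 107 / 2 = 53.5

53.5


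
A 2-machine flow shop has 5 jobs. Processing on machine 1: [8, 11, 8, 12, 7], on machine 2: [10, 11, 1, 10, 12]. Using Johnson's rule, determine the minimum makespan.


Apply Johnson's rule:
  Group 1 (a <= b): [(5, 7, 12), (1, 8, 10), (2, 11, 11)]
  Group 2 (a > b): [(4, 12, 10), (3, 8, 1)]
Optimal job order: [5, 1, 2, 4, 3]
Schedule:
  Job 5: M1 done at 7, M2 done at 19
  Job 1: M1 done at 15, M2 done at 29
  Job 2: M1 done at 26, M2 done at 40
  Job 4: M1 done at 38, M2 done at 50
  Job 3: M1 done at 46, M2 done at 51
Makespan = 51

51


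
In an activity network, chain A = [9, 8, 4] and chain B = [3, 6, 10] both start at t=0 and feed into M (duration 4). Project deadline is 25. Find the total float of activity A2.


Forward pass: ES(A2) = sum of predecessors on chain A = 9
EF = ES + duration = 9 + 8 = 17
Backward pass: LF(M) = deadline = 25; LS(M) = 25 - 4 = 21
LF(A2) = LS(M) - sum(successors on chain A) = 21 - 4 = 17
LS = LF - duration = 17 - 8 = 9
Total float = LS - ES = 9 - 9 = 0

0


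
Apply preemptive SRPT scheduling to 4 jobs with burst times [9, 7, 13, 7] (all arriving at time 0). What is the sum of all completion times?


Since all jobs arrive at t=0, SRPT equals SPT ordering.
SPT order: [7, 7, 9, 13]
Completion times:
  Job 1: p=7, C=7
  Job 2: p=7, C=14
  Job 3: p=9, C=23
  Job 4: p=13, C=36
Total completion time = 7 + 14 + 23 + 36 = 80

80


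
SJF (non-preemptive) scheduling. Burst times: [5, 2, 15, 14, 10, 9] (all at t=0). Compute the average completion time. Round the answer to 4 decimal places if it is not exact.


SJF order (ascending): [2, 5, 9, 10, 14, 15]
Completion times:
  Job 1: burst=2, C=2
  Job 2: burst=5, C=7
  Job 3: burst=9, C=16
  Job 4: burst=10, C=26
  Job 5: burst=14, C=40
  Job 6: burst=15, C=55
Average completion = 146/6 = 24.3333

24.3333


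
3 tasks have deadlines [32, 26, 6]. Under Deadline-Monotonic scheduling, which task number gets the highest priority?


Sort tasks by relative deadline (ascending):
  Task 3: deadline = 6
  Task 2: deadline = 26
  Task 1: deadline = 32
Priority order (highest first): [3, 2, 1]
Highest priority task = 3

3


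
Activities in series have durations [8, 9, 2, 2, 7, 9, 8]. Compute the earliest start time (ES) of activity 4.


Activity 4 starts after activities 1 through 3 complete.
Predecessor durations: [8, 9, 2]
ES = 8 + 9 + 2 = 19

19


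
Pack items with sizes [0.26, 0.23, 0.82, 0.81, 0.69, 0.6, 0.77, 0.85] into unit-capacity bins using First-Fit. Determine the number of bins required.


Place items sequentially using First-Fit:
  Item 0.26 -> new Bin 1
  Item 0.23 -> Bin 1 (now 0.49)
  Item 0.82 -> new Bin 2
  Item 0.81 -> new Bin 3
  Item 0.69 -> new Bin 4
  Item 0.6 -> new Bin 5
  Item 0.77 -> new Bin 6
  Item 0.85 -> new Bin 7
Total bins used = 7

7


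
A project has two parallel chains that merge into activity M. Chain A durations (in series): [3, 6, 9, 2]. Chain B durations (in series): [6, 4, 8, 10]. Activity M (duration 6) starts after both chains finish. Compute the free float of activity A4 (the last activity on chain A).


ES(A4) = sum of predecessors on chain A = 18
EF(A4) = ES + duration = 18 + 2 = 20
Successor of A4 is M. ES(M) = max(sum(A), sum(B)) = max(20, 28) = 28
Free float = ES(successor) - EF(current) = 28 - 20 = 8

8


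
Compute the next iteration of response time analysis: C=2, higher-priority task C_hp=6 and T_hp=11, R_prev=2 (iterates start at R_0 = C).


R_next = C + ceil(R_prev / T_hp) * C_hp
ceil(2 / 11) = ceil(0.1818) = 1
Interference = 1 * 6 = 6
R_next = 2 + 6 = 8

8


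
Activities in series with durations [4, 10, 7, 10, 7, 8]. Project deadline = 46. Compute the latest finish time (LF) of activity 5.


LF(activity 5) = deadline - sum of successor durations
Successors: activities 6 through 6 with durations [8]
Sum of successor durations = 8
LF = 46 - 8 = 38

38


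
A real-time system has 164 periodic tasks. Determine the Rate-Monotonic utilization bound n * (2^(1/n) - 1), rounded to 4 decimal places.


Compute 2^(1/164) = 1.0042354515
Subtract 1: 1.0042354515 - 1 = 0.0042354515
Multiply by n: 164 * 0.0042354515 = 0.6946140460
Round to 4 dp: 0.6946

0.6946


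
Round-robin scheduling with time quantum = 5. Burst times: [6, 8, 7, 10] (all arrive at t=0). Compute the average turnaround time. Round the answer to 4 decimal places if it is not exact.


Time quantum = 5
Execution trace:
  J1 runs 5 units, time = 5
  J2 runs 5 units, time = 10
  J3 runs 5 units, time = 15
  J4 runs 5 units, time = 20
  J1 runs 1 units, time = 21
  J2 runs 3 units, time = 24
  J3 runs 2 units, time = 26
  J4 runs 5 units, time = 31
Finish times: [21, 24, 26, 31]
Average turnaround = 102/4 = 25.5

25.5


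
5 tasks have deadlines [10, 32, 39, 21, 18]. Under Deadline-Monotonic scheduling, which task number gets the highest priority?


Sort tasks by relative deadline (ascending):
  Task 1: deadline = 10
  Task 5: deadline = 18
  Task 4: deadline = 21
  Task 2: deadline = 32
  Task 3: deadline = 39
Priority order (highest first): [1, 5, 4, 2, 3]
Highest priority task = 1

1


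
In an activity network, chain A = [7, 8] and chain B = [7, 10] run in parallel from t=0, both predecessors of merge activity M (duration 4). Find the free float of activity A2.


ES(A2) = sum of predecessors on chain A = 7
EF(A2) = ES + duration = 7 + 8 = 15
Successor of A2 is M. ES(M) = max(sum(A), sum(B)) = max(15, 17) = 17
Free float = ES(successor) - EF(current) = 17 - 15 = 2

2


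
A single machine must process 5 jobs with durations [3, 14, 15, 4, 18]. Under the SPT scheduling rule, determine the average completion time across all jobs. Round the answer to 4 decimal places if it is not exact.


Sort jobs by processing time (SPT order): [3, 4, 14, 15, 18]
Compute completion times sequentially:
  Job 1: processing = 3, completes at 3
  Job 2: processing = 4, completes at 7
  Job 3: processing = 14, completes at 21
  Job 4: processing = 15, completes at 36
  Job 5: processing = 18, completes at 54
Sum of completion times = 121
Average completion time = 121/5 = 24.2

24.2


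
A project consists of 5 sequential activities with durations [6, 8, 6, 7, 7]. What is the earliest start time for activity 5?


Activity 5 starts after activities 1 through 4 complete.
Predecessor durations: [6, 8, 6, 7]
ES = 6 + 8 + 6 + 7 = 27

27


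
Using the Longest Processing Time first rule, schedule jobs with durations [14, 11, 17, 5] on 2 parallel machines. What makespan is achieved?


Sort jobs in decreasing order (LPT): [17, 14, 11, 5]
Assign each job to the least loaded machine:
  Machine 1: jobs [17, 5], load = 22
  Machine 2: jobs [14, 11], load = 25
Makespan = max load = 25

25


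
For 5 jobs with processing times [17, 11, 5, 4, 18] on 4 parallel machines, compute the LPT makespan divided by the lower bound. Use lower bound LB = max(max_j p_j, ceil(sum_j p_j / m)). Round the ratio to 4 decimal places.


LPT order: [18, 17, 11, 5, 4]
Machine loads after assignment: [18, 17, 11, 9]
LPT makespan = 18
Lower bound = max(max_job, ceil(total/4)) = max(18, 14) = 18
Ratio = 18 / 18 = 1.0

1.0


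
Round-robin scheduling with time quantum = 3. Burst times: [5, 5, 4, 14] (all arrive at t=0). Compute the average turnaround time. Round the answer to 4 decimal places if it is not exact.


Time quantum = 3
Execution trace:
  J1 runs 3 units, time = 3
  J2 runs 3 units, time = 6
  J3 runs 3 units, time = 9
  J4 runs 3 units, time = 12
  J1 runs 2 units, time = 14
  J2 runs 2 units, time = 16
  J3 runs 1 units, time = 17
  J4 runs 3 units, time = 20
  J4 runs 3 units, time = 23
  J4 runs 3 units, time = 26
  J4 runs 2 units, time = 28
Finish times: [14, 16, 17, 28]
Average turnaround = 75/4 = 18.75

18.75


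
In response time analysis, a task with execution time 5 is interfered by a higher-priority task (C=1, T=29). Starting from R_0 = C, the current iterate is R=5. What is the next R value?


R_next = C + ceil(R_prev / T_hp) * C_hp
ceil(5 / 29) = ceil(0.1724) = 1
Interference = 1 * 1 = 1
R_next = 5 + 1 = 6

6


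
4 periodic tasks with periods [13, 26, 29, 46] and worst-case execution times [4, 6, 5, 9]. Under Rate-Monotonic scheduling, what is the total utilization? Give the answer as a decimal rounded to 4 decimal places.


Compute individual utilizations (exact fractions):
  Task 1: C/T = 4/13 (approx. 0.3077)
  Task 2: C/T = 6/26 = 3/13 (approx. 0.2308)
  Task 3: C/T = 5/29 (approx. 0.1724)
  Task 4: C/T = 9/46 (approx. 0.1957)
Total utilization U = 4/13 + 3/13 + 5/29 + 9/46 = 15721/17342
Rounded to 4 decimal places: U = 0.9065
RM (Liu & Layland) bound for 4 tasks = 0.756828; compare with U = 15721/17342 (approx. 0.906528)
bound < U <= 1, so the RM sufficient condition is not met (inconclusive; an exact test such as response-time analysis is needed).

0.9065


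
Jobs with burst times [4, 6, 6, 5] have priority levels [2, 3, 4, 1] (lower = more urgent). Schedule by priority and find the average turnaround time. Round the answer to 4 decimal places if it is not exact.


Sort by priority (ascending = highest first):
Order: [(1, 5), (2, 4), (3, 6), (4, 6)]
Completion times:
  Priority 1, burst=5, C=5
  Priority 2, burst=4, C=9
  Priority 3, burst=6, C=15
  Priority 4, burst=6, C=21
Average turnaround = 50/4 = 12.5

12.5


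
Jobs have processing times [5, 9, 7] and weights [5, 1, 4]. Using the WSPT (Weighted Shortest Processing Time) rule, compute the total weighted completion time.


Compute p/w ratios and sort ascending (WSPT): [(5, 5), (7, 4), (9, 1)]
Compute weighted completion times:
  Job (p=5,w=5): C=5, w*C=5*5=25
  Job (p=7,w=4): C=12, w*C=4*12=48
  Job (p=9,w=1): C=21, w*C=1*21=21
Total weighted completion time = 94

94


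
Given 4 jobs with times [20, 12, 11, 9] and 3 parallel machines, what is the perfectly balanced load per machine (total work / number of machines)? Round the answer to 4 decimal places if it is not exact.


Total processing time = 20 + 12 + 11 + 9 = 52
Number of machines = 3
Ideal balanced load = 52 / 3 = 17.3333

17.3333


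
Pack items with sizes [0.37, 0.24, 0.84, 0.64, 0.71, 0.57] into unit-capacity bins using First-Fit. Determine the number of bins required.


Place items sequentially using First-Fit:
  Item 0.37 -> new Bin 1
  Item 0.24 -> Bin 1 (now 0.61)
  Item 0.84 -> new Bin 2
  Item 0.64 -> new Bin 3
  Item 0.71 -> new Bin 4
  Item 0.57 -> new Bin 5
Total bins used = 5

5


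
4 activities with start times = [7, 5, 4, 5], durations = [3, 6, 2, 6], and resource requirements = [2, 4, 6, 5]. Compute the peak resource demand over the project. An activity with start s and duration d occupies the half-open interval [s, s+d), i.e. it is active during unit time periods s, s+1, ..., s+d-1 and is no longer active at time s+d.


Each activity i is active on [start_i, start_i + duration_i).
Compute total resource usage per time slot:
  t=0: active resources = [], total = 0
  t=1: active resources = [], total = 0
  t=2: active resources = [], total = 0
  t=3: active resources = [], total = 0
  t=4: active resources = [6], total = 6
  t=5: active resources = [4, 6, 5], total = 15
  t=6: active resources = [4, 5], total = 9
  t=7: active resources = [2, 4, 5], total = 11
  t=8: active resources = [2, 4, 5], total = 11
  t=9: active resources = [2, 4, 5], total = 11
  t=10: active resources = [4, 5], total = 9
Peak resource demand = 15

15


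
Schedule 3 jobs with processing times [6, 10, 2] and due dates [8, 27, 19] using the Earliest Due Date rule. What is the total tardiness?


Sort by due date (EDD order): [(6, 8), (2, 19), (10, 27)]
Compute completion times and tardiness:
  Job 1: p=6, d=8, C=6, tardiness=max(0,6-8)=0
  Job 2: p=2, d=19, C=8, tardiness=max(0,8-19)=0
  Job 3: p=10, d=27, C=18, tardiness=max(0,18-27)=0
Total tardiness = 0

0


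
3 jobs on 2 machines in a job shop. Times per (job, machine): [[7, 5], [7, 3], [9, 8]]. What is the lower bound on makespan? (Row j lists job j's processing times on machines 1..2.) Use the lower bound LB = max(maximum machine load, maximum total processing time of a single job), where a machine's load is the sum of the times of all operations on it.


Machine loads:
  Machine 1: 7 + 7 + 9 = 23
  Machine 2: 5 + 3 + 8 = 16
Max machine load = 23
Job totals:
  Job 1: 12
  Job 2: 10
  Job 3: 17
Max job total = 17
Lower bound = max(23, 17) = 23

23


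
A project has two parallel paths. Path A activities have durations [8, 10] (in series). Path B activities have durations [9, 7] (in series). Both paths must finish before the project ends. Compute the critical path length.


Path A total = 8 + 10 = 18
Path B total = 9 + 7 = 16
Critical path = longest path = max(18, 16) = 18

18


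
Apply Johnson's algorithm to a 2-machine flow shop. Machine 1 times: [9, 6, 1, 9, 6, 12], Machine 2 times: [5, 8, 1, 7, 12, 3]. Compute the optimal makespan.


Apply Johnson's rule:
  Group 1 (a <= b): [(3, 1, 1), (2, 6, 8), (5, 6, 12)]
  Group 2 (a > b): [(4, 9, 7), (1, 9, 5), (6, 12, 3)]
Optimal job order: [3, 2, 5, 4, 1, 6]
Schedule:
  Job 3: M1 done at 1, M2 done at 2
  Job 2: M1 done at 7, M2 done at 15
  Job 5: M1 done at 13, M2 done at 27
  Job 4: M1 done at 22, M2 done at 34
  Job 1: M1 done at 31, M2 done at 39
  Job 6: M1 done at 43, M2 done at 46
Makespan = 46

46


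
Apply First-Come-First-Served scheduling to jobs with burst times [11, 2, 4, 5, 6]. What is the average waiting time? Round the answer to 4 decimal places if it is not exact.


FCFS order (as given): [11, 2, 4, 5, 6]
Waiting times:
  Job 1: wait = 0
  Job 2: wait = 11
  Job 3: wait = 13
  Job 4: wait = 17
  Job 5: wait = 22
Sum of waiting times = 63
Average waiting time = 63/5 = 12.6

12.6


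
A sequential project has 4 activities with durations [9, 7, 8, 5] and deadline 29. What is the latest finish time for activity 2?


LF(activity 2) = deadline - sum of successor durations
Successors: activities 3 through 4 with durations [8, 5]
Sum of successor durations = 13
LF = 29 - 13 = 16

16


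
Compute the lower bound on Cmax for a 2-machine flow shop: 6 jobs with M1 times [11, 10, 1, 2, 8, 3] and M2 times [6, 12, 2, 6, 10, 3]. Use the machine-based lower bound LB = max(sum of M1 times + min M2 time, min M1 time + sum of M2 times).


LB1 = sum(M1 times) + min(M2 times) = 35 + 2 = 37
LB2 = min(M1 times) + sum(M2 times) = 1 + 39 = 40
Lower bound = max(LB1, LB2) = max(37, 40) = 40

40


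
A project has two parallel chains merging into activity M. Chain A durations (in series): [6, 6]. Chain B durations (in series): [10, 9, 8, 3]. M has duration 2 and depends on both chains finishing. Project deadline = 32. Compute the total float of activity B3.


Forward pass: ES(B3) = sum of predecessors on chain B = 19
EF = ES + duration = 19 + 8 = 27
Backward pass: LF(M) = deadline = 32; LS(M) = 32 - 2 = 30
LF(B3) = LS(M) - sum(successors on chain B) = 30 - 3 = 27
LS = LF - duration = 27 - 8 = 19
Total float = LS - ES = 19 - 19 = 0

0


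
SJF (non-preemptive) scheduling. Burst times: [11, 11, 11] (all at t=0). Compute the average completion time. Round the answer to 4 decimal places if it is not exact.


SJF order (ascending): [11, 11, 11]
Completion times:
  Job 1: burst=11, C=11
  Job 2: burst=11, C=22
  Job 3: burst=11, C=33
Average completion = 66/3 = 22.0

22.0


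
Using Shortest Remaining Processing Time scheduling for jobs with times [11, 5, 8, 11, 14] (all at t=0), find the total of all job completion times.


Since all jobs arrive at t=0, SRPT equals SPT ordering.
SPT order: [5, 8, 11, 11, 14]
Completion times:
  Job 1: p=5, C=5
  Job 2: p=8, C=13
  Job 3: p=11, C=24
  Job 4: p=11, C=35
  Job 5: p=14, C=49
Total completion time = 5 + 13 + 24 + 35 + 49 = 126

126
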